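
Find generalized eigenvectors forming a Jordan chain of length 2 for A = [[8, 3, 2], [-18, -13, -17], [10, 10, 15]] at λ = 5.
v_1 = [[1, -2, 1]]^T, v_2 = [[-1, 1, 0]]^T

We seek v_1 ∈ ker((A - 5I)^2) \ ker(A - 5I), then set v_{i+1} = (A - 5I) v_i.

One such chain is v_1 = [[1, -2, 1]]^T, v_2 = [[-1, 1, 0]]^T. Check: (A - 5I) v_2 = [[0, 0, 0]]^T = 0.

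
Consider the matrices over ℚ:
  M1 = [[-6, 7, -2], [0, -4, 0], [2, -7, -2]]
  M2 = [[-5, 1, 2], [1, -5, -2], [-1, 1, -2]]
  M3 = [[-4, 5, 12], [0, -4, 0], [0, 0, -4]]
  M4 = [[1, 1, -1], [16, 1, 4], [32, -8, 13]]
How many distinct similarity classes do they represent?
Characteristic polynomials: χ_{M1} = (x + 4)^3, χ_{M2} = (x + 4)^3, χ_{M3} = (x + 4)^3, χ_{M4} = (x - 5)^3.

{M1, M2, M3}: invariant factors x + 4, (x + 4)^2.

{M4}: invariant factors x - 5, (x - 5)^2.

Matrices are similar if and only if their invariant-factor lists agree; the partition into similarity classes is {M1, M2, M3}, {M4}.

2 classes: {M1, M2, M3}, {M4}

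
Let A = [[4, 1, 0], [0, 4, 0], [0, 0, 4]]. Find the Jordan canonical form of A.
J = [[4, 1, 0], [0, 4, 0], [0, 0, 4]]

The characteristic polynomial is det(xI - A) = (x - 4)^3, so the eigenvalues are 4 (algebraic multiplicity 3).

For λ = 4: rank(A - 4I) = 1, rank((A - 4I)^2) = 0. The eigenspace has dimension 3 - 1 = 2, so there are 2 Jordan blocks; the rank sequence gives block sizes [2, 1].

Assembling the blocks gives the Jordan form J above.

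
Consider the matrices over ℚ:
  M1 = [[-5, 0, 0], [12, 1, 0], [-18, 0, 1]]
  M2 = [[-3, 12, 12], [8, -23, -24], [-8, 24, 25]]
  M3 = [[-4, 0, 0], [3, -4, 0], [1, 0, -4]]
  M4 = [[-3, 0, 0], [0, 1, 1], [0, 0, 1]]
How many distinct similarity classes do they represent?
4 classes: {M1}, {M2}, {M3}, {M4}

Characteristic polynomials: χ_{M1} = (x - 1)^2(x + 5), χ_{M2} = (x - 1)^2(x + 3), χ_{M3} = (x + 4)^3, χ_{M4} = (x - 1)^2(x + 3).

{M1}: invariant factors x - 1, (x - 1)(x + 5).

{M2}: invariant factors x - 1, (x - 1)(x + 3).

{M3}: invariant factors x + 4, (x + 4)^2.

{M4}: invariant factors (x - 1)^2(x + 3).

Matrices are similar if and only if their invariant-factor lists agree; the partition into similarity classes is {M1}, {M2}, {M3}, {M4}.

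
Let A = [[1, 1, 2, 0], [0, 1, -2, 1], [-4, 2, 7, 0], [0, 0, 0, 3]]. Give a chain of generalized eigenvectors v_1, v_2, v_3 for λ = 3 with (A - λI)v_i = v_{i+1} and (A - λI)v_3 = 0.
We seek v_1 ∈ ker((A - 3I)^3) \ ker((A - 3I)^2), then set v_{i+1} = (A - 3I) v_i.

One such chain is v_1 = [[4, -6, 8, 1]]^T, v_2 = [[2, -3, 4, 0]]^T, v_3 = [[1, -2, 2, 0]]^T. Check: (A - 3I) v_3 = [[0, 0, 0, 0]]^T = 0.

v_1 = [[4, -6, 8, 1]]^T, v_2 = [[2, -3, 4, 0]]^T, v_3 = [[1, -2, 2, 0]]^T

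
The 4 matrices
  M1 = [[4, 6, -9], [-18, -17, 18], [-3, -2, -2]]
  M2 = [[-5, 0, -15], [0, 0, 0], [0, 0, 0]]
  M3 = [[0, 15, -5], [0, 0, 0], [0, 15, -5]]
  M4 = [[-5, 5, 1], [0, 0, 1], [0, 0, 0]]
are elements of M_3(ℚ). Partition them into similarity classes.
Characteristic polynomials: χ_{M1} = (x + 5)^3, χ_{M2} = x^2(x + 5), χ_{M3} = x^2(x + 5), χ_{M4} = x^2(x + 5).

{M1}: invariant factors x + 5, (x + 5)^2.

{M2, M3}: invariant factors x, x(x + 5).

{M4}: invariant factors x^2(x + 5).

Matrices are similar if and only if their invariant-factor lists agree; the partition into similarity classes is {M1}, {M2, M3}, {M4}.

3 classes: {M1}, {M2, M3}, {M4}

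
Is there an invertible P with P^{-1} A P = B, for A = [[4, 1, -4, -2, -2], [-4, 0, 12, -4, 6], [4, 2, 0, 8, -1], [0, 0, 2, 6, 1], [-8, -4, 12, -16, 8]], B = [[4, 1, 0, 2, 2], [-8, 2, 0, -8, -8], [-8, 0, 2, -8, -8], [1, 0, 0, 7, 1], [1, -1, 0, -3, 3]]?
Two matrices over a field are similar if and only if they have the same invariant factors.

Both A and B have characteristic polynomial (x - 6)^2(x - 2)^3 and minimal polynomial (x - 6)^2(x - 2)^2. Computing further, both have invariant factors x - 2, (x - 6)^2(x - 2)^2. Hence A and B are similar.

Yes.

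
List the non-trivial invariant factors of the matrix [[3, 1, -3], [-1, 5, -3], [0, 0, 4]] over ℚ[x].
x - 4, (x - 4)^2

The Jordan structure of A has elementary divisors (x - 4)^2, (x - 4). Arranging the block sizes at each eigenvalue in decreasing order and taking row products gives the invariant factors.

Invariant factors (smallest first, each dividing the next): x - 4, (x - 4)^2.

Check: the last factor (x - 4)^2 is the minimal polynomial, and the product (x - 4)^3 is the characteristic polynomial.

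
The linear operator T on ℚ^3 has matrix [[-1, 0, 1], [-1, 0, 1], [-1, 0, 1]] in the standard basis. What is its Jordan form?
The characteristic polynomial is det(xI - A) = x^3, so the eigenvalues are 0 (algebraic multiplicity 3).

For λ = 0: rank(A) = 1, rank(A^2) = 0. The eigenspace has dimension 3 - 1 = 2, so there are 2 Jordan blocks; the rank sequence gives block sizes [2, 1].

Assembling the blocks gives the Jordan form J above.

J = [[0, 1, 0], [0, 0, 0], [0, 0, 0]]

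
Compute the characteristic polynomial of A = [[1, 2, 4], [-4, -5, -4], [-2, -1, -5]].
χ_A(x) = (x + 3)^3

xI - A = [[x - 1, -2, -4], [4, x + 5, 4], [2, 1, x + 5]].

Expanding det(xI - A) along the first row:
det(xI - A) = + (x - 1)·det([[x + 5, 4], [1, x + 5]]) - (-2)·det([[4, 4], [2, x + 5]]) + (-4)·det([[4, x + 5], [2, 1]]).

Evaluating gives χ_A(x) = x^3 + 9x^2 + 27x + 27 = (x + 3)^3.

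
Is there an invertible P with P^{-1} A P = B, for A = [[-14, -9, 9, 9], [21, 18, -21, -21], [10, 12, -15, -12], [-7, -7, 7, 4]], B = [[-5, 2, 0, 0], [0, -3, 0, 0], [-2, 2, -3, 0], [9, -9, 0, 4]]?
Yes.

Two matrices over a field are similar if and only if they have the same invariant factors.

Both A and B have characteristic polynomial (x - 4)(x + 3)^2(x + 5) and minimal polynomial (x - 4)(x + 3)(x + 5). Computing further, both have invariant factors x + 3, (x - 4)(x + 3)(x + 5). Hence A and B are similar.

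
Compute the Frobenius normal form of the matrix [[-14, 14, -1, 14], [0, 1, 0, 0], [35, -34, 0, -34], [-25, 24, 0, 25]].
R = [[1, 0, 0, 0], [0, 0, 0, 25], [0, 1, 0, -35], [0, 0, 1, 11]]

The invariant factors of A (the non-unit diagonal entries of the Smith normal form of xI - A over ℚ[x]) are x - 1, (x - 5)^2(x - 1), each dividing the next. The characteristic polynomial is their product, (x - 5)^2(x - 1)^2.

The rational canonical form is the block-diagonal matrix of companion matrices C(f_i):
R = [[1, 0, 0, 0], [0, 0, 0, 25], [0, 1, 0, -35], [0, 0, 1, 11]].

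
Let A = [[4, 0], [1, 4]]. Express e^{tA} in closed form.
e^{tA} = [[e^{4*t}, 0], [t*e^{4*t}, e^{4*t}]]

A has Jordan form J = [[4, 1], [0, 4]] with A = PJP^{-1}, so e^{tA} = P e^{tJ} P^{-1}.

For a Jordan block J_k(λ), e^{tJ_k(λ)} = e^{λt} · (I + tN + t^2 N^2/2! + ... + t^{k-1} N^{k-1}/(k-1)!) where N is the nilpotent superdiagonal part.

Assembling the blocks and conjugating back gives the entries of e^{tA} as shown above.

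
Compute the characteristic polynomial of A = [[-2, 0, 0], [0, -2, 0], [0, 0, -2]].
χ_A(x) = (x + 2)^3

xI - A = [[x + 2, 0, 0], [0, x + 2, 0], [0, 0, x + 2]].

Expanding det(xI - A) along the first row:
det(xI - A) = + (x + 2)·det([[x + 2, 0], [0, x + 2]]) - (0)·det([[0, 0], [0, x + 2]]) + (0)·det([[0, x + 2], [0, 0]]).

Evaluating gives χ_A(x) = x^3 + 6x^2 + 12x + 8 = (x + 2)^3.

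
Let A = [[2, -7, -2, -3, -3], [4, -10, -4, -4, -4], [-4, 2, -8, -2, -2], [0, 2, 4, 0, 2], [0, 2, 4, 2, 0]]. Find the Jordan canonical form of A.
The characteristic polynomial is det(xI - A) = (x + 2)^2(x + 4)^3, so the eigenvalues are -4 (algebraic multiplicity 3), -2 (algebraic multiplicity 2).

For λ = -4: rank(A + 4I) = 3, rank((A + 4I)^2) = 2. The eigenspace has dimension 5 - 3 = 2, so there are 2 Jordan blocks; the rank sequence gives block sizes [2, 1].

For λ = -2: rank(A + 2I) = 3. The eigenspace has dimension 5 - 3 = 2, so there are 2 Jordan blocks; the rank sequence gives block sizes [1, 1].

Assembling the blocks gives the Jordan form J above.

J = [[-4, 1, 0, 0, 0], [0, -4, 0, 0, 0], [0, 0, -4, 0, 0], [0, 0, 0, -2, 0], [0, 0, 0, 0, -2]]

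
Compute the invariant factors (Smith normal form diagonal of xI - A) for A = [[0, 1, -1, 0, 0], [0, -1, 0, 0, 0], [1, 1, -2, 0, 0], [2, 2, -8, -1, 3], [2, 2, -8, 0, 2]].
x + 1, x + 1, (x - 2)(x + 1)^2

The Jordan structure of A has elementary divisors (x + 1)^2, (x + 1), (x + 1), (x - 2). Arranging the block sizes at each eigenvalue in decreasing order and taking row products gives the invariant factors.

Invariant factors (smallest first, each dividing the next): x + 1, x + 1, (x - 2)(x + 1)^2.

Check: the last factor (x - 2)(x + 1)^2 is the minimal polynomial, and the product (x - 2)(x + 1)^4 is the characteristic polynomial.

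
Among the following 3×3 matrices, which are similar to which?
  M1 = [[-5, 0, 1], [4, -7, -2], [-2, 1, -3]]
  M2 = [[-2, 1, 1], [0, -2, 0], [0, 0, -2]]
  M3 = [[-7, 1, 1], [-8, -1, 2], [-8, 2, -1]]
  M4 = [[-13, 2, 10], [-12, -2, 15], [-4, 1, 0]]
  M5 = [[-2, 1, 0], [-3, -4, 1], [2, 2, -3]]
5 classes: {M1}, {M2}, {M3}, {M4}, {M5}

Characteristic polynomials: χ_{M1} = (x + 5)^3, χ_{M2} = (x + 2)^3, χ_{M3} = (x + 3)^3, χ_{M4} = (x + 5)^3, χ_{M5} = (x + 3)^3.

{M1}: invariant factors (x + 5)^3.

{M2}: invariant factors x + 2, (x + 2)^2.

{M3}: invariant factors x + 3, (x + 3)^2.

{M4}: invariant factors x + 5, (x + 5)^2.

{M5}: invariant factors (x + 3)^3.

Matrices are similar if and only if their invariant-factor lists agree; the partition into similarity classes is {M1}, {M2}, {M3}, {M4}, {M5}.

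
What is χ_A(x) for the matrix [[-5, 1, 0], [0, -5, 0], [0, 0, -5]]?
χ_A(x) = (x + 5)^3

xI - A = [[x + 5, -1, 0], [0, x + 5, 0], [0, 0, x + 5]].

Expanding det(xI - A) along the first row:
det(xI - A) = + (x + 5)·det([[x + 5, 0], [0, x + 5]]) - (-1)·det([[0, 0], [0, x + 5]]) + (0)·det([[0, x + 5], [0, 0]]).

Evaluating gives χ_A(x) = x^3 + 15x^2 + 75x + 125 = (x + 5)^3.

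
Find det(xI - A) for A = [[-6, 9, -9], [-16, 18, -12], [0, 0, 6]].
xI - A = [[x + 6, -9, 9], [16, x - 18, 12], [0, 0, x - 6]].

Expanding det(xI - A) along the first row:
det(xI - A) = + (x + 6)·det([[x - 18, 12], [0, x - 6]]) - (-9)·det([[16, 12], [0, x - 6]]) + (9)·det([[16, x - 18], [0, 0]]).

Evaluating gives χ_A(x) = x^3 - 18x^2 + 108x - 216 = (x - 6)^3.

χ_A(x) = (x - 6)^3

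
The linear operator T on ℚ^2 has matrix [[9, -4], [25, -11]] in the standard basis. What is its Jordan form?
The characteristic polynomial is det(xI - A) = (x + 1)^2, so the eigenvalues are -1 (algebraic multiplicity 2).

For λ = -1: rank(A + I) = 1, rank((A + I)^2) = 0. The eigenspace has dimension 2 - 1 = 1, so there is 1 Jordan block; the rank sequence gives block sizes [2].

Assembling the blocks gives the Jordan form J above.

J = [[-1, 1], [0, -1]]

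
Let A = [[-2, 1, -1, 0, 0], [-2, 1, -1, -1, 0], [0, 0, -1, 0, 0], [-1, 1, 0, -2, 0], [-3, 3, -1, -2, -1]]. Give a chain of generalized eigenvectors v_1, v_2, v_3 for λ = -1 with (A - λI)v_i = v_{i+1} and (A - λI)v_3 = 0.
We seek v_1 ∈ ker((A + I)^3) \ ker((A + I)^2), then set v_{i+1} = (A + I) v_i.

One such chain is v_1 = [[0, 1, 1, 0, 0]]^T, v_2 = [[0, 1, 0, 1, 2]]^T, v_3 = [[1, 1, 0, 0, 1]]^T. Check: (A + I) v_3 = [[0, 0, 0, 0, 0]]^T = 0.

v_1 = [[0, 1, 1, 0, 0]]^T, v_2 = [[0, 1, 0, 1, 2]]^T, v_3 = [[1, 1, 0, 0, 1]]^T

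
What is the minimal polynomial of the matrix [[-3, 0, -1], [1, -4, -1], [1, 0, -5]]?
The characteristic polynomial factors as (x + 4)^3. The minimal polynomial is ∏(x - λ)^{k_λ} where k_λ is the size of the largest Jordan block at λ.

For λ = -4: rank(A + 4I) = 1, and the largest Jordan block has size 2 (the smallest k with rank((A + 4I)^k) = rank((A + 4I)^(k+1))).

So m_A(x) = (x + 4)^2.

m_A(x) = (x + 4)^2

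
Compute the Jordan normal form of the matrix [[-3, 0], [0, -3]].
The characteristic polynomial is det(xI - A) = (x + 3)^2, so the eigenvalues are -3 (algebraic multiplicity 2).

For λ = -3: rank(A + 3I) = 0. The eigenspace has dimension 2 - 0 = 2, so there are 2 Jordan blocks; the rank sequence gives block sizes [1, 1].

Assembling the blocks gives the Jordan form J above.

J = [[-3, 0], [0, -3]]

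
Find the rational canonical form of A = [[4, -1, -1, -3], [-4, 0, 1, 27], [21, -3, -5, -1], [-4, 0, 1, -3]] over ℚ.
The invariant factors of A (the non-unit diagonal entries of the Smith normal form of xI - A over ℚ[x]) are (x - 2)(x + 3)(x^2 + 3x - 5), each dividing the next. The characteristic polynomial is their product, (x - 2)(x + 3)(x^2 + 3x - 5).

The rational canonical form is the block-diagonal matrix of companion matrices C(f_i):
R = [[0, 0, 0, -30], [1, 0, 0, 23], [0, 1, 0, 8], [0, 0, 1, -4]].

Note the characteristic polynomial does not split into linear factors over ℚ, so A has no Jordan form over ℚ; the rational canonical form exists over any field.

R = [[0, 0, 0, -30], [1, 0, 0, 23], [0, 1, 0, 8], [0, 0, 1, -4]]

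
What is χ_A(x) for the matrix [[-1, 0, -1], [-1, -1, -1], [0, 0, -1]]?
χ_A(x) = (x + 1)^3

xI - A = [[x + 1, 0, 1], [1, x + 1, 1], [0, 0, x + 1]].

Expanding det(xI - A) along the first row:
det(xI - A) = + (x + 1)·det([[x + 1, 1], [0, x + 1]]) - (0)·det([[1, 1], [0, x + 1]]) + (1)·det([[1, x + 1], [0, 0]]).

Evaluating gives χ_A(x) = x^3 + 3x^2 + 3x + 1 = (x + 1)^3.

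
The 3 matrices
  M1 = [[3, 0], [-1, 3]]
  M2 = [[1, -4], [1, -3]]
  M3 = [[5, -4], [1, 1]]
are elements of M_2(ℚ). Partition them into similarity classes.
Characteristic polynomials: χ_{M1} = (x - 3)^2, χ_{M2} = (x + 1)^2, χ_{M3} = (x - 3)^2.

{M1, M3}: invariant factors (x - 3)^2.

{M2}: invariant factors (x + 1)^2.

Matrices are similar if and only if their invariant-factor lists agree; the partition into similarity classes is {M1, M3}, {M2}.

2 classes: {M1, M3}, {M2}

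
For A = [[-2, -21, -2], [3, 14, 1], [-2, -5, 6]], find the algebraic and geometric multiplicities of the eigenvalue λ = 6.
algebraic multiplicity 3, geometric multiplicity 1

The characteristic polynomial is (x - 6)^3, so the factor x - 6 appears with exponent 3: the algebraic multiplicity is 3.

rank(A - 6I) = 2, so the eigenspace has dimension 3 - 2 = 1: the geometric multiplicity is 1.

Since 1 < 3, A is not diagonalizable.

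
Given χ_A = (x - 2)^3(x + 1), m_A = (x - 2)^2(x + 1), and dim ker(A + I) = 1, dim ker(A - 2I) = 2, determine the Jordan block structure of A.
Jordan blocks: (-1, 1), (2, 2), (2, 1)

λ = -1: algebraic multiplicity 1 (exponent in χ_A), largest block size 1 (exponent in m_A), 1 block (geometric multiplicity). This forces block sizes [1].
λ = 2: algebraic multiplicity 3 (exponent in χ_A), largest block size 2 (exponent in m_A), 2 blocks (geometric multiplicity). These force block sizes [2, 1].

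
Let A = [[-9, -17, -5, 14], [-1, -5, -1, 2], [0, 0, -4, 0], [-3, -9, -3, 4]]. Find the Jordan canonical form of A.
The characteristic polynomial is det(xI - A) = (x + 2)(x + 4)^3, so the eigenvalues are -4 (algebraic multiplicity 3), -2 (algebraic multiplicity 1).

For λ = -4: rank(A + 4I) = 2, rank((A + 4I)^2) = 1. The eigenspace has dimension 4 - 2 = 2, so there are 2 Jordan blocks; the rank sequence gives block sizes [2, 1].

For λ = -2: algebraic multiplicity 1 gives one 1×1 block.

Assembling the blocks gives the Jordan form J above.

J = [[-4, 1, 0, 0], [0, -4, 0, 0], [0, 0, -4, 0], [0, 0, 0, -2]]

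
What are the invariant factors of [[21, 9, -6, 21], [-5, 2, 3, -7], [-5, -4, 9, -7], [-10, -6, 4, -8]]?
x - 6, (x - 6)^3

The Jordan structure of A has elementary divisors (x - 6)^3, (x - 6). Arranging the block sizes at each eigenvalue in decreasing order and taking row products gives the invariant factors.

Invariant factors (smallest first, each dividing the next): x - 6, (x - 6)^3.

Check: the last factor (x - 6)^3 is the minimal polynomial, and the product (x - 6)^4 is the characteristic polynomial.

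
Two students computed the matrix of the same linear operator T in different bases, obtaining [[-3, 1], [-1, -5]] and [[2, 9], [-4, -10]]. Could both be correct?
Two matrices over a field are similar if and only if they have the same invariant factors.

Both A and B have characteristic polynomial (x + 4)^2 and minimal polynomial (x + 4)^2. Computing further, both have invariant factors (x + 4)^2. Hence A and B are similar.

Yes.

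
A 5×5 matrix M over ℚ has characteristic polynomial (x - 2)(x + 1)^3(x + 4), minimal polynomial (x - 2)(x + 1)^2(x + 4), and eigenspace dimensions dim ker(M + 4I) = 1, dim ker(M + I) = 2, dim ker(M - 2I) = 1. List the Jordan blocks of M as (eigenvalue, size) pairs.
λ = -4: algebraic multiplicity 1 (exponent in χ_M), largest block size 1 (exponent in m_M), 1 block (geometric multiplicity). This forces block sizes [1].
λ = -1: algebraic multiplicity 3 (exponent in χ_M), largest block size 2 (exponent in m_M), 2 blocks (geometric multiplicity). These force block sizes [2, 1].
λ = 2: algebraic multiplicity 1 (exponent in χ_M), largest block size 1 (exponent in m_M), 1 block (geometric multiplicity). This forces block sizes [1].

Jordan blocks: (-4, 1), (-1, 2), (-1, 1), (2, 1)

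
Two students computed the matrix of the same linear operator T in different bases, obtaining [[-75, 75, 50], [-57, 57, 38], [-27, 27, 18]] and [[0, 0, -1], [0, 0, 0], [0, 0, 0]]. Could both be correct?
Yes.

Two matrices over a field are similar if and only if they have the same invariant factors.

Both A and B have characteristic polynomial x^3 and minimal polynomial x^2. Computing further, both have invariant factors x, x^2. Hence A and B are similar.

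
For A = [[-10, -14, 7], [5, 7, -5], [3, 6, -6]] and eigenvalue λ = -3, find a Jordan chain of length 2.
We seek v_1 ∈ ker((A + 3I)^2) \ ker(A + 3I), then set v_{i+1} = (A + 3I) v_i.

One such chain is v_1 = [[-3, 3, 2]]^T, v_2 = [[-7, 5, 3]]^T. Check: (A + 3I) v_2 = [[0, 0, 0]]^T = 0.

v_1 = [[-3, 3, 2]]^T, v_2 = [[-7, 5, 3]]^T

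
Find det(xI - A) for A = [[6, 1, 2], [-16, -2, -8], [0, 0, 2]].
xI - A = [[x - 6, -1, -2], [16, x + 2, 8], [0, 0, x - 2]].

Expanding det(xI - A) along the first row:
det(xI - A) = + (x - 6)·det([[x + 2, 8], [0, x - 2]]) - (-1)·det([[16, 8], [0, x - 2]]) + (-2)·det([[16, x + 2], [0, 0]]).

Evaluating gives χ_A(x) = x^3 - 6x^2 + 12x - 8 = (x - 2)^3.

χ_A(x) = (x - 2)^3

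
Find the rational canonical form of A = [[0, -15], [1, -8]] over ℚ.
The invariant factors of A (the non-unit diagonal entries of the Smith normal form of xI - A over ℚ[x]) are (x + 3)(x + 5), each dividing the next. The characteristic polynomial is their product, (x + 3)(x + 5).

The rational canonical form is the block-diagonal matrix of companion matrices C(f_i):
R = [[0, -15], [1, -8]].

R = [[0, -15], [1, -8]]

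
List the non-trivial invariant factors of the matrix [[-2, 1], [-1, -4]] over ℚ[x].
The Jordan structure of A has elementary divisors (x + 3)^2. Arranging the block sizes at each eigenvalue in decreasing order and taking row products gives the invariant factors.

Invariant factors (smallest first, each dividing the next): (x + 3)^2.

Check: the last factor (x + 3)^2 is the minimal polynomial, and the product (x + 3)^2 is the characteristic polynomial.

(x + 3)^2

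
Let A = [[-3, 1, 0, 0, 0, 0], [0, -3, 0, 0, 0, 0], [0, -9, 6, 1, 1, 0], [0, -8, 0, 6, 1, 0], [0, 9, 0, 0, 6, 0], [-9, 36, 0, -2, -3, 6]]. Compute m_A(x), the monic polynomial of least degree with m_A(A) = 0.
The characteristic polynomial factors as (x - 6)^4(x + 3)^2. The minimal polynomial is ∏(x - λ)^{k_λ} where k_λ is the size of the largest Jordan block at λ.

For λ = -3: rank(A + 3I) = 5, and the largest Jordan block has size 2 (the smallest k with rank((A + 3I)^k) = rank((A + 3I)^(k+1))).
For λ = 6: rank(A - 6I) = 4, and the largest Jordan block has size 3 (the smallest k with rank((A - 6I)^k) = rank((A - 6I)^(k+1))).

So m_A(x) = (x - 6)^3(x + 3)^2.

m_A(x) = (x - 6)^3(x + 3)^2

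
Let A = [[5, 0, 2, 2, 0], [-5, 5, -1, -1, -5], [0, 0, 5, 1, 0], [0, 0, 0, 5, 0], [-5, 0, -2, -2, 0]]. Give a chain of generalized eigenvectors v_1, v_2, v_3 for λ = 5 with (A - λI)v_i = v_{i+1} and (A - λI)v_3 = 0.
We seek v_1 ∈ ker((A - 5I)^3) \ ker((A - 5I)^2), then set v_{i+1} = (A - 5I) v_i.

One such chain is v_1 = [[2, -2, 0, 1, -2]]^T, v_2 = [[2, -1, 1, 0, -2]]^T, v_3 = [[2, -1, 0, 0, -2]]^T. Check: (A - 5I) v_3 = [[0, 0, 0, 0, 0]]^T = 0.

v_1 = [[2, -2, 0, 1, -2]]^T, v_2 = [[2, -1, 1, 0, -2]]^T, v_3 = [[2, -1, 0, 0, -2]]^T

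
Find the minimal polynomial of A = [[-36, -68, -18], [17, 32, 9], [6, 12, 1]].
m_A(x) = (x - 1)(x + 2)^2

The characteristic polynomial factors as (x - 1)(x + 2)^2. The minimal polynomial is ∏(x - λ)^{k_λ} where k_λ is the size of the largest Jordan block at λ.

For λ = -2: rank(A + 2I) = 2, and the largest Jordan block has size 2 (the smallest k with rank((A + 2I)^k) = rank((A + 2I)^(k+1))).
For λ = 1: rank(A - I) = 2, and the largest Jordan block has size 1 (the smallest k with rank((A - I)^k) = rank((A - I)^(k+1))).

So m_A(x) = (x - 1)(x + 2)^2.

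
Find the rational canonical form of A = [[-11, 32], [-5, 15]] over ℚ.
The invariant factors of A (the non-unit diagonal entries of the Smith normal form of xI - A over ℚ[x]) are (x - 5)(x + 1), each dividing the next. The characteristic polynomial is their product, (x - 5)(x + 1).

The rational canonical form is the block-diagonal matrix of companion matrices C(f_i):
R = [[0, 5], [1, 4]].

R = [[0, 5], [1, 4]]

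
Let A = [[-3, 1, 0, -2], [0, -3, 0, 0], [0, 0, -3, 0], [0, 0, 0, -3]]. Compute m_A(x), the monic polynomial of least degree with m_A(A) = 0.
m_A(x) = (x + 3)^2

The characteristic polynomial factors as (x + 3)^4. The minimal polynomial is ∏(x - λ)^{k_λ} where k_λ is the size of the largest Jordan block at λ.

For λ = -3: rank(A + 3I) = 1, and the largest Jordan block has size 2 (the smallest k with rank((A + 3I)^k) = rank((A + 3I)^(k+1))).

So m_A(x) = (x + 3)^2.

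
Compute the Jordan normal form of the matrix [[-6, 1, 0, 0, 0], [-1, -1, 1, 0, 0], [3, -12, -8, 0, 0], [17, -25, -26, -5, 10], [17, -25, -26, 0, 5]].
J = [[-5, 1, 0, 0, 0], [0, -5, 1, 0, 0], [0, 0, -5, 0, 0], [0, 0, 0, -5, 0], [0, 0, 0, 0, 5]]

The characteristic polynomial is det(xI - A) = (x - 5)(x + 5)^4, so the eigenvalues are -5 (algebraic multiplicity 4), 5 (algebraic multiplicity 1).

For λ = -5: rank(A + 5I) = 3, rank((A + 5I)^2) = 2, rank((A + 5I)^3) = 1. The eigenspace has dimension 5 - 3 = 2, so there are 2 Jordan blocks; the rank sequence gives block sizes [3, 1].

For λ = 5: algebraic multiplicity 1 gives one 1×1 block.

Assembling the blocks gives the Jordan form J above.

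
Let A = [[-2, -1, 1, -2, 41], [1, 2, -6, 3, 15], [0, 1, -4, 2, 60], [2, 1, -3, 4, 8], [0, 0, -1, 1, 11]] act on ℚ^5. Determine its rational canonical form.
The invariant factors of A (the non-unit diagonal entries of the Smith normal form of xI - A over ℚ[x]) are (x - 3)^3(x - 1)^2, each dividing the next. The characteristic polynomial is their product, (x - 3)^3(x - 1)^2.

The rational canonical form is the block-diagonal matrix of companion matrices C(f_i):
R = [[0, 0, 0, 0, 27], [1, 0, 0, 0, -81], [0, 1, 0, 0, 90], [0, 0, 1, 0, -46], [0, 0, 0, 1, 11]].

R = [[0, 0, 0, 0, 27], [1, 0, 0, 0, -81], [0, 1, 0, 0, 90], [0, 0, 1, 0, -46], [0, 0, 0, 1, 11]]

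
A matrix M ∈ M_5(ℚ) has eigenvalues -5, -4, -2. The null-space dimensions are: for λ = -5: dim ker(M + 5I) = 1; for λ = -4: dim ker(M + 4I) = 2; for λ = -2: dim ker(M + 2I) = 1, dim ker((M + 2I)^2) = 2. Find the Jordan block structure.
Jordan blocks: (-5, 1), (-4, 1), (-4, 1), (-2, 2)

λ = -5: successive nullity increments [1] count blocks of size ≥ k; block sizes are [1].
λ = -4: successive nullity increments [2] count blocks of size ≥ k; block sizes are [1, 1].
λ = -2: successive nullity increments [1, 1] count blocks of size ≥ k; block sizes are [2].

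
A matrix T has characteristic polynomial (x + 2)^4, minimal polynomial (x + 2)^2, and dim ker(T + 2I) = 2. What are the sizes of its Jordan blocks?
Jordan blocks: (-2, 2), (-2, 2)

λ = -2: algebraic multiplicity 4 (exponent in χ_T), largest block size 2 (exponent in m_T), 2 blocks (geometric multiplicity). These force block sizes [2, 2].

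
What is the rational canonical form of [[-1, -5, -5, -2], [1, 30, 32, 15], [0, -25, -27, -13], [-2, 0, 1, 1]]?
R = [[0, 0, 0, 0], [1, 0, 0, 2], [0, 1, 0, -3], [0, 0, 1, 3]]

The invariant factors of A (the non-unit diagonal entries of the Smith normal form of xI - A over ℚ[x]) are x(x - 2)(x^2 - x + 1), each dividing the next. The characteristic polynomial is their product, x(x - 2)(x^2 - x + 1).

The rational canonical form is the block-diagonal matrix of companion matrices C(f_i):
R = [[0, 0, 0, 0], [1, 0, 0, 2], [0, 1, 0, -3], [0, 0, 1, 3]].

Note the characteristic polynomial does not split into linear factors over ℚ, so A has no Jordan form over ℚ; the rational canonical form exists over any field.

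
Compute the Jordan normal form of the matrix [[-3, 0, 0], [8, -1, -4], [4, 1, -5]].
J = [[-3, 1, 0], [0, -3, 0], [0, 0, -3]]

The characteristic polynomial is det(xI - A) = (x + 3)^3, so the eigenvalues are -3 (algebraic multiplicity 3).

For λ = -3: rank(A + 3I) = 1, rank((A + 3I)^2) = 0. The eigenspace has dimension 3 - 1 = 2, so there are 2 Jordan blocks; the rank sequence gives block sizes [2, 1].

Assembling the blocks gives the Jordan form J above.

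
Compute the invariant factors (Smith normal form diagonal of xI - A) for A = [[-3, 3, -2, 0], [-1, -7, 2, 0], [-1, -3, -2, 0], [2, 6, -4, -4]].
The Jordan structure of A has elementary divisors (x + 4)^2, (x + 4), (x + 4). Arranging the block sizes at each eigenvalue in decreasing order and taking row products gives the invariant factors.

Invariant factors (smallest first, each dividing the next): x + 4, x + 4, (x + 4)^2.

Check: the last factor (x + 4)^2 is the minimal polynomial, and the product (x + 4)^4 is the characteristic polynomial.

x + 4, x + 4, (x + 4)^2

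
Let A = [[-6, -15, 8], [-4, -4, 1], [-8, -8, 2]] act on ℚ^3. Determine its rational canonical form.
The invariant factors of A (the non-unit diagonal entries of the Smith normal form of xI - A over ℚ[x]) are x(x + 4)^2, each dividing the next. The characteristic polynomial is their product, x(x + 4)^2.

The rational canonical form is the block-diagonal matrix of companion matrices C(f_i):
R = [[0, 0, 0], [1, 0, -16], [0, 1, -8]].

R = [[0, 0, 0], [1, 0, -16], [0, 1, -8]]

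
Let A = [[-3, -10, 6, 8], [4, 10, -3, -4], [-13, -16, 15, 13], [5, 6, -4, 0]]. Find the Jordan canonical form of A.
The characteristic polynomial is det(xI - A) = (x - 6)^2(x - 5)^2, so the eigenvalues are 5 (algebraic multiplicity 2), 6 (algebraic multiplicity 2).

For λ = 5: rank(A - 5I) = 2. The eigenspace has dimension 4 - 2 = 2, so there are 2 Jordan blocks; the rank sequence gives block sizes [1, 1].

For λ = 6: rank(A - 6I) = 3, rank((A - 6I)^2) = 2. The eigenspace has dimension 4 - 3 = 1, so there is 1 Jordan block; the rank sequence gives block sizes [2].

Assembling the blocks gives the Jordan form J above.

J = [[5, 0, 0, 0], [0, 5, 0, 0], [0, 0, 6, 1], [0, 0, 0, 6]]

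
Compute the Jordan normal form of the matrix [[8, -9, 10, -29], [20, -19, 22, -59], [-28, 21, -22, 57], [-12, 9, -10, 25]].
The characteristic polynomial is det(xI - A) = x^2(x + 4)^2, so the eigenvalues are -4 (algebraic multiplicity 2), 0 (algebraic multiplicity 2).

For λ = -4: rank(A + 4I) = 2. The eigenspace has dimension 4 - 2 = 2, so there are 2 Jordan blocks; the rank sequence gives block sizes [1, 1].

For λ = 0: rank(A) = 3, rank(A^2) = 2. The eigenspace has dimension 4 - 3 = 1, so there is 1 Jordan block; the rank sequence gives block sizes [2].

Assembling the blocks gives the Jordan form J above.

J = [[-4, 0, 0, 0], [0, -4, 0, 0], [0, 0, 0, 1], [0, 0, 0, 0]]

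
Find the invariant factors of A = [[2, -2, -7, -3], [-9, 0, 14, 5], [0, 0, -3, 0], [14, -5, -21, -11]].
The Jordan structure of A has elementary divisors (x + 3)^3, (x + 3). Arranging the block sizes at each eigenvalue in decreasing order and taking row products gives the invariant factors.

Invariant factors (smallest first, each dividing the next): x + 3, (x + 3)^3.

Check: the last factor (x + 3)^3 is the minimal polynomial, and the product (x + 3)^4 is the characteristic polynomial.

x + 3, (x + 3)^3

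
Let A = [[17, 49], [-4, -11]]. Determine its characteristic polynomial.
xI - A = [[x - 17, -49], [4, x + 11]].

Expanding det(xI - A) along the first row:
det(xI - A) = + (x - 17)·det([[x + 11]]) - (-49)·det([[4]]).

Evaluating gives χ_A(x) = x^2 - 6x + 9 = (x - 3)^2.

χ_A(x) = (x - 3)^2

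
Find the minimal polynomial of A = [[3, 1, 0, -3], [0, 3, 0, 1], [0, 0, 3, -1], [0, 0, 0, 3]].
The characteristic polynomial factors as (x - 3)^4. The minimal polynomial is ∏(x - λ)^{k_λ} where k_λ is the size of the largest Jordan block at λ.

For λ = 3: rank(A - 3I) = 2, and the largest Jordan block has size 3 (the smallest k with rank((A - 3I)^k) = rank((A - 3I)^(k+1))).

So m_A(x) = (x - 3)^3.

m_A(x) = (x - 3)^3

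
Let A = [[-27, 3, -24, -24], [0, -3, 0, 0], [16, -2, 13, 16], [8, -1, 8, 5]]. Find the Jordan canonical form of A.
J = [[-3, 1, 0, 0], [0, -3, 0, 0], [0, 0, -3, 0], [0, 0, 0, -3]]

The characteristic polynomial is det(xI - A) = (x + 3)^4, so the eigenvalues are -3 (algebraic multiplicity 4).

For λ = -3: rank(A + 3I) = 1, rank((A + 3I)^2) = 0. The eigenspace has dimension 4 - 1 = 3, so there are 3 Jordan blocks; the rank sequence gives block sizes [2, 1, 1].

Assembling the blocks gives the Jordan form J above.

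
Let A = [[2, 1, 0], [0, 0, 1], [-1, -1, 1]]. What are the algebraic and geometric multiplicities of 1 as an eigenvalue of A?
algebraic multiplicity 3, geometric multiplicity 1

The characteristic polynomial is (x - 1)^3, so the factor x - 1 appears with exponent 3: the algebraic multiplicity is 3.

rank(A - I) = 2, so the eigenspace has dimension 3 - 2 = 1: the geometric multiplicity is 1.

Since 1 < 3, A is not diagonalizable.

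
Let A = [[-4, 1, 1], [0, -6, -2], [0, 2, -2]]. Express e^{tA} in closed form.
e^{tA} = [[e^{-4*t}, t*e^{-4*t}, t*e^{-4*t}], [0, (1 - 2*t)*e^{-4*t}, -2*t*e^{-4*t}], [0, 2*t*e^{-4*t}, (2*t + 1)*e^{-4*t}]]

A has Jordan form J = [[-4, 1, 0], [0, -4, 0], [0, 0, -4]] with A = PJP^{-1}, so e^{tA} = P e^{tJ} P^{-1}.

For a Jordan block J_k(λ), e^{tJ_k(λ)} = e^{λt} · (I + tN + t^2 N^2/2! + ... + t^{k-1} N^{k-1}/(k-1)!) where N is the nilpotent superdiagonal part.

Assembling the blocks and conjugating back gives the entries of e^{tA} as shown above.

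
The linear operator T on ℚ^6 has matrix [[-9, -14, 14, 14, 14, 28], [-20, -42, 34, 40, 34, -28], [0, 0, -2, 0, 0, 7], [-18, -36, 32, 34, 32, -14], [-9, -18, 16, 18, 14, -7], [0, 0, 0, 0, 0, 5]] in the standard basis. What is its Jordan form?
J = [[-4, 0, 0, 0, 0, 0], [0, -2, 0, 0, 0, 0], [0, 0, -2, 0, 0, 0], [0, 0, 0, -2, 0, 0], [0, 0, 0, 0, 5, 0], [0, 0, 0, 0, 0, 5]]

The characteristic polynomial is det(xI - A) = (x - 5)^2(x + 2)^3(x + 4), so the eigenvalues are -4 (algebraic multiplicity 1), -2 (algebraic multiplicity 3), 5 (algebraic multiplicity 2).

For λ = -4: algebraic multiplicity 1 gives one 1×1 block.

For λ = -2: rank(A + 2I) = 3. The eigenspace has dimension 6 - 3 = 3, so there are 3 Jordan blocks; the rank sequence gives block sizes [1, 1, 1].

For λ = 5: rank(A - 5I) = 4. The eigenspace has dimension 6 - 4 = 2, so there are 2 Jordan blocks; the rank sequence gives block sizes [1, 1].

Assembling the blocks gives the Jordan form J above.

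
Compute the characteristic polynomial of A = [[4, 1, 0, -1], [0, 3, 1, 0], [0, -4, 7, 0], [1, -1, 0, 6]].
xI - A = [[x - 4, -1, 0, 1], [0, x - 3, -1, 0], [0, 4, x - 7, 0], [-1, 1, 0, x - 6]].

Expanding det(xI - A) along the first row:
det(xI - A) = + (x - 4)·det([[x - 3, -1, 0], [4, x - 7, 0], [1, 0, x - 6]]) - (-1)·det([[0, -1, 0], [0, x - 7, 0], [-1, 0, x - 6]]) + (0)·det([[0, x - 3, 0], [0, 4, 0], [-1, 1, x - 6]]) - (1)·det([[0, x - 3, -1], [0, 4, x - 7], [-1, 1, 0]]).

Evaluating gives χ_A(x) = x^4 - 20x^3 + 150x^2 - 500x + 625 = (x - 5)^4.

χ_A(x) = (x - 5)^4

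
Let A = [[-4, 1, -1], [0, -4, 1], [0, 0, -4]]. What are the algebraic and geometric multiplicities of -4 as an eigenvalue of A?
algebraic multiplicity 3, geometric multiplicity 1

The characteristic polynomial is (x + 4)^3, so the factor x + 4 appears with exponent 3: the algebraic multiplicity is 3.

rank(A + 4I) = 2, so the eigenspace has dimension 3 - 2 = 1: the geometric multiplicity is 1.

Since 1 < 3, A is not diagonalizable.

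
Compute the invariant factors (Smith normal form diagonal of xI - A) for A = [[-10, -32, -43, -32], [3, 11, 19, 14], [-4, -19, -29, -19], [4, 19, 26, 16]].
x + 3, (x + 3)^3

The Jordan structure of A has elementary divisors (x + 3)^3, (x + 3). Arranging the block sizes at each eigenvalue in decreasing order and taking row products gives the invariant factors.

Invariant factors (smallest first, each dividing the next): x + 3, (x + 3)^3.

Check: the last factor (x + 3)^3 is the minimal polynomial, and the product (x + 3)^4 is the characteristic polynomial.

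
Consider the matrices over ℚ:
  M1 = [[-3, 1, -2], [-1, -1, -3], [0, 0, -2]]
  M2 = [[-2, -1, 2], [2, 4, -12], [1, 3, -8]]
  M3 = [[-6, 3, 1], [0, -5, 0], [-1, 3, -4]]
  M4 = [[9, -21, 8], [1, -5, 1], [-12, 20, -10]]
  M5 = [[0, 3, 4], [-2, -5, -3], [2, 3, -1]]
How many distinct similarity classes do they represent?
2 classes: {M1, M2, M4, M5}, {M3}

Characteristic polynomials: χ_{M1} = (x + 2)^3, χ_{M2} = (x + 2)^3, χ_{M3} = (x + 5)^3, χ_{M4} = (x + 2)^3, χ_{M5} = (x + 2)^3.

{M1, M2, M4, M5}: invariant factors (x + 2)^3.

{M3}: invariant factors x + 5, (x + 5)^2.

Matrices are similar if and only if their invariant-factor lists agree; the partition into similarity classes is {M1, M2, M4, M5}, {M3}.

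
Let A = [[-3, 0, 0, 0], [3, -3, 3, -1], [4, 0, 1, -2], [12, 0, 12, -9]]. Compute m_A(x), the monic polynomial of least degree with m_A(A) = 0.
m_A(x) = (x + 3)^2(x + 5)

The characteristic polynomial factors as (x + 3)^3(x + 5). The minimal polynomial is ∏(x - λ)^{k_λ} where k_λ is the size of the largest Jordan block at λ.

For λ = -5: rank(A + 5I) = 3, and the largest Jordan block has size 1 (the smallest k with rank((A + 5I)^k) = rank((A + 5I)^(k+1))).
For λ = -3: rank(A + 3I) = 2, and the largest Jordan block has size 2 (the smallest k with rank((A + 3I)^k) = rank((A + 3I)^(k+1))).

So m_A(x) = (x + 3)^2(x + 5).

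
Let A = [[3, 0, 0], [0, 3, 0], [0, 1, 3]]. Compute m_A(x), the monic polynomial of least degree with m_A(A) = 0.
m_A(x) = (x - 3)^2

The characteristic polynomial factors as (x - 3)^3. The minimal polynomial is ∏(x - λ)^{k_λ} where k_λ is the size of the largest Jordan block at λ.

For λ = 3: rank(A - 3I) = 1, and the largest Jordan block has size 2 (the smallest k with rank((A - 3I)^k) = rank((A - 3I)^(k+1))).

So m_A(x) = (x - 3)^2.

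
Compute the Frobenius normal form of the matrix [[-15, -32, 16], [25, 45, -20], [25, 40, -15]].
The invariant factors of A (the non-unit diagonal entries of the Smith normal form of xI - A over ℚ[x]) are x - 5, (x - 5)^2, each dividing the next. The characteristic polynomial is their product, (x - 5)^3.

The rational canonical form is the block-diagonal matrix of companion matrices C(f_i):
R = [[5, 0, 0], [0, 0, -25], [0, 1, 10]].

R = [[5, 0, 0], [0, 0, -25], [0, 1, 10]]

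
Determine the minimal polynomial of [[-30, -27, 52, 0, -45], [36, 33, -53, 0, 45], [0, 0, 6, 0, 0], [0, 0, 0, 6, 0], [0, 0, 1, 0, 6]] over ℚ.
The characteristic polynomial factors as (x - 6)^4(x + 3). The minimal polynomial is ∏(x - λ)^{k_λ} where k_λ is the size of the largest Jordan block at λ.

For λ = -3: rank(A + 3I) = 4, and the largest Jordan block has size 1 (the smallest k with rank((A + 3I)^k) = rank((A + 3I)^(k+1))).
For λ = 6: rank(A - 6I) = 2, and the largest Jordan block has size 2 (the smallest k with rank((A - 6I)^k) = rank((A - 6I)^(k+1))).

So m_A(x) = (x - 6)^2(x + 3).

m_A(x) = (x - 6)^2(x + 3)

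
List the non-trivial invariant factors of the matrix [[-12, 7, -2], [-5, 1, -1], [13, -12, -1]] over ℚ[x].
(x + 4)^3

The Jordan structure of A has elementary divisors (x + 4)^3. Arranging the block sizes at each eigenvalue in decreasing order and taking row products gives the invariant factors.

Invariant factors (smallest first, each dividing the next): (x + 4)^3.

Check: the last factor (x + 4)^3 is the minimal polynomial, and the product (x + 4)^3 is the characteristic polynomial.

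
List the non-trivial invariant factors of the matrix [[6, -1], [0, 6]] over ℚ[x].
(x - 6)^2

The Jordan structure of A has elementary divisors (x - 6)^2. Arranging the block sizes at each eigenvalue in decreasing order and taking row products gives the invariant factors.

Invariant factors (smallest first, each dividing the next): (x - 6)^2.

Check: the last factor (x - 6)^2 is the minimal polynomial, and the product (x - 6)^2 is the characteristic polynomial.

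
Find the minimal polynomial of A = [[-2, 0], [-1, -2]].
m_A(x) = (x + 2)^2

The characteristic polynomial factors as (x + 2)^2. The minimal polynomial is ∏(x - λ)^{k_λ} where k_λ is the size of the largest Jordan block at λ.

For λ = -2: rank(A + 2I) = 1, and the largest Jordan block has size 2 (the smallest k with rank((A + 2I)^k) = rank((A + 2I)^(k+1))).

So m_A(x) = (x + 2)^2.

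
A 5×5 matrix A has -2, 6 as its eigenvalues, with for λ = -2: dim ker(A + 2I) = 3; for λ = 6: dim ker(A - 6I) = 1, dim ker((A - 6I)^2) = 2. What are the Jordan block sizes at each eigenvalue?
λ = -2: successive nullity increments [3] count blocks of size ≥ k; block sizes are [1, 1, 1].
λ = 6: successive nullity increments [1, 1] count blocks of size ≥ k; block sizes are [2].

Jordan blocks: (-2, 1), (-2, 1), (-2, 1), (6, 2)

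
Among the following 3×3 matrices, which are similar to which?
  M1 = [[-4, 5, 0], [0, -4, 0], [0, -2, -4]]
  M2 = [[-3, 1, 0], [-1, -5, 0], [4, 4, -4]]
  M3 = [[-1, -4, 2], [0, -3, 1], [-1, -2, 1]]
2 classes: {M1, M2}, {M3}

Characteristic polynomials: χ_{M1} = (x + 4)^3, χ_{M2} = (x + 4)^3, χ_{M3} = (x + 1)^3.

{M1, M2}: invariant factors x + 4, (x + 4)^2.

{M3}: invariant factors (x + 1)^3.

Matrices are similar if and only if their invariant-factor lists agree; the partition into similarity classes is {M1, M2}, {M3}.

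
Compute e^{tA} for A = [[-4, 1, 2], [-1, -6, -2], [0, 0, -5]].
A has Jordan form J = [[-5, 1, 0], [0, -5, 0], [0, 0, -5]] with A = PJP^{-1}, so e^{tA} = P e^{tJ} P^{-1}.

For a Jordan block J_k(λ), e^{tJ_k(λ)} = e^{λt} · (I + tN + t^2 N^2/2! + ... + t^{k-1} N^{k-1}/(k-1)!) where N is the nilpotent superdiagonal part.

Assembling the blocks and conjugating back gives the entries of e^{tA} as shown above.

e^{tA} = [[(t + 1)*e^{-5*t}, t*e^{-5*t}, 2*t*e^{-5*t}], [-t*e^{-5*t}, (1 - t)*e^{-5*t}, -2*t*e^{-5*t}], [0, 0, e^{-5*t}]]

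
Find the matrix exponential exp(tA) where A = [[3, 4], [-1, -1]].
e^{tA} = [[(2*t + 1)*e^{t}, 4*t*e^{t}], [-t*e^{t}, (1 - 2*t)*e^{t}]]

A has Jordan form J = [[1, 1], [0, 1]] with A = PJP^{-1}, so e^{tA} = P e^{tJ} P^{-1}.

For a Jordan block J_k(λ), e^{tJ_k(λ)} = e^{λt} · (I + tN + t^2 N^2/2! + ... + t^{k-1} N^{k-1}/(k-1)!) where N is the nilpotent superdiagonal part.

Assembling the blocks and conjugating back gives the entries of e^{tA} as shown above.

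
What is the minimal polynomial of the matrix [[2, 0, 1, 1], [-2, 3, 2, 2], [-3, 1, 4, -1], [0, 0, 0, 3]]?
The characteristic polynomial factors as (x - 3)^4. The minimal polynomial is ∏(x - λ)^{k_λ} where k_λ is the size of the largest Jordan block at λ.

For λ = 3: rank(A - 3I) = 2, and the largest Jordan block has size 3 (the smallest k with rank((A - 3I)^k) = rank((A - 3I)^(k+1))).

So m_A(x) = (x - 3)^3.

m_A(x) = (x - 3)^3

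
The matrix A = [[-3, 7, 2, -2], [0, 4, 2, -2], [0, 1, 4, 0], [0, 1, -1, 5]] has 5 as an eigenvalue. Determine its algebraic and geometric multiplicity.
algebraic multiplicity 1, geometric multiplicity 1

The characteristic polynomial is (x - 5)(x - 4)^2(x + 3), so the factor x - 5 appears with exponent 1: the algebraic multiplicity is 1.

rank(A - 5I) = 3, so the eigenspace has dimension 4 - 3 = 1: the geometric multiplicity is 1.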